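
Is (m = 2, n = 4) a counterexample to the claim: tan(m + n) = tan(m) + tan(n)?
Substituting m = 2, n = 4:
LHS = tan(2 + 4) = tan(6) ≈ -0.291
RHS = tan(2) + tan(4) ≈ -1.027

Since LHS ≠ RHS, this pair disproves the claim.

Answer: Yes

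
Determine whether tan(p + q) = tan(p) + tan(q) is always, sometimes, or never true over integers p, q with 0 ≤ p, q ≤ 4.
It holds at (p, q) = (0, 3) (both sides equal tan(3) ≈ -0.1425), but fails at (p, q) = (3, 3) (LHS = tan(6) ≈ -0.291, RHS = 2·tan(3) ≈ -0.2851).

Answer: Sometimes true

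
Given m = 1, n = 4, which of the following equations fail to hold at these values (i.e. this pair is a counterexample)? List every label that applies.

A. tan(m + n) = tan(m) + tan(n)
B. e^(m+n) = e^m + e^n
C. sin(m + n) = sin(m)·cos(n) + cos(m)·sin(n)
A, B

Evaluating each claim at the given values:
A. LHS = tan(5) ≈ -3.381, RHS = tan(4) + tan(1) ≈ 2.715 → fails here (LHS ≠ RHS)
B. LHS = e^5 ≈ 148.4, RHS = e + e^4 ≈ 57.32 → fails here (LHS ≠ RHS)
C. LHS = sin(5) ≈ -0.9589, RHS = sin(1)·cos(4) + sin(4)·cos(1) ≈ -0.9589 → holds here (LHS = RHS)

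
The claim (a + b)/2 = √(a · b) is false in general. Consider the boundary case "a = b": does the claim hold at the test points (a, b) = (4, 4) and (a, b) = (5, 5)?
At (4, 4): LHS = 4, RHS = 4 → equal
At (5, 5): LHS = 5, RHS = 5 → equal

So the claim does hold at both of these boundary points, even though it is not an identity.

Answer: Yes, holds at both test points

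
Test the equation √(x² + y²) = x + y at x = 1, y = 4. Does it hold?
Substituting x = 1, y = 4:

LHS = √(1² + 4²) = √(17) ≈ 4.123
RHS = 1 + 4 = 5

LHS ≠ RHS, so the equation does not hold at this point.

Answer: Fails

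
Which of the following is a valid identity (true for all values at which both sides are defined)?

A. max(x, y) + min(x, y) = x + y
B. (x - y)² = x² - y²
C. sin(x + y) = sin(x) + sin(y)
A

A: holds — e.g. at (4, 5), both sides equal 9.
B: fails at (4, 5) — LHS = 1, RHS = -9.
C: fails at (4, 5) — LHS = sin(9) ≈ 0.4121, RHS = sin(5) + sin(4) ≈ -1.716.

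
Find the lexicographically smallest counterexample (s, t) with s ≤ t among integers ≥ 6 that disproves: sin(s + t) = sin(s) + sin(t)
Substituting (6, 6) into the claim:
LHS = sin(6 + 6) = sin(12) ≈ -0.5366
RHS = sin(6) + sin(6) = 2·sin(6) ≈ -0.5588

Since LHS ≠ RHS, this pair disproves the claim, and no lexicographically smaller pair (s ≤ t, integers ≥ 6) does.

For instance (12, 12) is also a counterexample (LHS = sin(24) ≈ -0.9056, RHS = 2·sin(12) ≈ -1.073), but it's lexicographically larger.

Answer: (s, t) = (6, 6)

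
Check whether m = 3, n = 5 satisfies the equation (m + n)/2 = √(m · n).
Fails

Substituting m = 3, n = 5:

LHS = (3 + 5)/2 = 4
RHS = √(3 · 5) = √(15) ≈ 3.873

LHS ≠ RHS, so the equation does not hold at this point.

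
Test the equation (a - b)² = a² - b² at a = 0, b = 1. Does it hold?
Substituting a = 0, b = 1:

LHS = (0 - 1)² = 1
RHS = 0² - 1² = -1

LHS ≠ RHS, so the equation does not hold at this point.

Answer: Fails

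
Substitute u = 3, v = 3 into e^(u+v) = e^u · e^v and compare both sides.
LHS = e^(3+3) = e^6 ≈ 403.4
RHS = e^3 · e^3 = e^6 ≈ 403.4

LHS = RHS: the two sides agree.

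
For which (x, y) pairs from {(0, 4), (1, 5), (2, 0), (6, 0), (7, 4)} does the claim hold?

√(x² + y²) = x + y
(0, 4), (2, 0), (6, 0)

Testing each pair:
(0, 4): LHS = 4, RHS = 4 → holds
(1, 5): LHS = √(26) ≈ 5.099, RHS = 6 → fails
(2, 0): LHS = 2, RHS = 2 → holds
(6, 0): LHS = 6, RHS = 6 → holds
(7, 4): LHS = √(65) ≈ 8.062, RHS = 11 → fails

3 of 5 pairs satisfy the claim.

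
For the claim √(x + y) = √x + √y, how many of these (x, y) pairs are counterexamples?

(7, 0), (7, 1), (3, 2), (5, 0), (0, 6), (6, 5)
3

Testing each pair:
(7, 0): LHS = √(7) ≈ 2.646, RHS = √(7) ≈ 2.646 → satisfies claim
(7, 1): LHS = 2·√(2) ≈ 2.828, RHS = 1 + √(7) ≈ 3.646 → counterexample
(3, 2): LHS = √(5) ≈ 2.236, RHS = √(2) + √(3) ≈ 3.146 → counterexample
(5, 0): LHS = √(5) ≈ 2.236, RHS = √(5) ≈ 2.236 → satisfies claim
(0, 6): LHS = √(6) ≈ 2.449, RHS = √(6) ≈ 2.449 → satisfies claim
(6, 5): LHS = √(11) ≈ 3.317, RHS = √(5) + √(6) ≈ 4.686 → counterexample

That makes 3 counterexamples.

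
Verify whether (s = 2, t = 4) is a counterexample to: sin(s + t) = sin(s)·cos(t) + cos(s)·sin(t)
Substituting s = 2, t = 4:
LHS = sin(2 + 4) = sin(6) ≈ -0.2794
RHS = sin(2)·cos(4) + cos(2)·sin(4) = sin(2)·cos(4) + sin(4)·cos(2) ≈ -0.2794

The sides agree, so this pair does not disprove the claim.

Answer: No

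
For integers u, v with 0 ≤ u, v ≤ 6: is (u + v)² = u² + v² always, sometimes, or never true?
It holds at (u, v) = (0, 0) (both sides equal 0), but fails at (u, v) = (1, 5) (LHS = 36, RHS = 26).

Answer: Sometimes true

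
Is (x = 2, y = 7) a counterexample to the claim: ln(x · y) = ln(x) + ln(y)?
Substituting x = 2, y = 7:
LHS = ln(2 · 7) = ln(14) ≈ 2.639
RHS = ln(2) + ln(7) ≈ 2.639

The sides agree, so this pair does not disprove the claim.

Answer: No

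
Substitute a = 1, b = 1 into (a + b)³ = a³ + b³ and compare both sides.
LHS = (1 + 1)³ = 8
RHS = 1³ + 1³ = 2

LHS ≠ RHS, so the equation does not hold here.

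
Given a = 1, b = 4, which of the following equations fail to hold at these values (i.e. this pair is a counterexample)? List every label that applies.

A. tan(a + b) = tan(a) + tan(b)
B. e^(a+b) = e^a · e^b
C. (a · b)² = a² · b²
A

Evaluating each claim at the given values:
A. LHS = tan(5) ≈ -3.381, RHS = tan(4) + tan(1) ≈ 2.715 → fails here (LHS ≠ RHS)
B. LHS = e^5 ≈ 148.4, RHS = e^5 ≈ 148.4 → holds here (LHS = RHS)
C. LHS = 16, RHS = 16 → holds here (LHS = RHS)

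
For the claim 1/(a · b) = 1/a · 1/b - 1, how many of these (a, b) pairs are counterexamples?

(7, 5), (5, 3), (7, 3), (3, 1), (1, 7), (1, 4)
6

Testing each pair:
(7, 5): LHS = 1/35, RHS = -34/35 → counterexample
(5, 3): LHS = 1/15, RHS = -14/15 → counterexample
(7, 3): LHS = 1/21, RHS = -20/21 → counterexample
(3, 1): LHS = 1/3, RHS = -2/3 → counterexample
(1, 7): LHS = 1/7, RHS = -6/7 → counterexample
(1, 4): LHS = 1/4, RHS = -3/4 → counterexample

That makes 6 counterexamples.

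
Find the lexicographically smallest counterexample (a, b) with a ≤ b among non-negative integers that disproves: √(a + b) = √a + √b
Substituting (1, 1) into the claim:
LHS = √(1 + 1) = √(2) ≈ 1.414
RHS = √1 + √1 = 2

Since LHS ≠ RHS, this pair disproves the claim, and no lexicographically smaller pair (a ≤ b, non-negative integers) does.

For instance (5, 6) is also a counterexample (LHS = √(11) ≈ 3.317, RHS = √(5) + √(6) ≈ 4.686), but it's lexicographically larger.

Answer: (a, b) = (1, 1)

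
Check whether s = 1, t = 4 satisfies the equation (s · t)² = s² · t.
Fails

Substituting s = 1, t = 4:

LHS = (1 · 4)² = 16
RHS = 1² · 4 = 4

LHS ≠ RHS, so the equation does not hold at this point.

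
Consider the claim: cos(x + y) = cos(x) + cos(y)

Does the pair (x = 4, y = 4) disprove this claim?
Substituting x = 4, y = 4:
LHS = cos(4 + 4) = cos(8) ≈ -0.1455
RHS = cos(4) + cos(4) = 2·cos(4) ≈ -1.307

Since LHS ≠ RHS, this pair disproves the claim.

Answer: Yes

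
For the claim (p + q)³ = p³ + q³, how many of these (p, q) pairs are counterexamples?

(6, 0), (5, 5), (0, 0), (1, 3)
Testing each pair:
(6, 0): LHS = 216, RHS = 216 → satisfies claim
(5, 5): LHS = 1000, RHS = 250 → counterexample
(0, 0): LHS = 0, RHS = 0 → satisfies claim
(1, 3): LHS = 64, RHS = 28 → counterexample

That makes 2 counterexamples.

Answer: 2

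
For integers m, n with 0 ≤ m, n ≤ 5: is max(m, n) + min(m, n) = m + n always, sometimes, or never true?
The identity holds for every pair in the range. For instance at (m, n) = (0, 3): both sides equal 3.

Answer: Always true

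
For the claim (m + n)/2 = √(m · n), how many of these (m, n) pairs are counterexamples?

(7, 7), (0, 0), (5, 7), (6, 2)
2

Testing each pair:
(7, 7): LHS = 7, RHS = 7 → satisfies claim
(0, 0): LHS = 0, RHS = 0 → satisfies claim
(5, 7): LHS = 6, RHS = √(35) ≈ 5.916 → counterexample
(6, 2): LHS = 4, RHS = 2·√(3) ≈ 3.464 → counterexample

That makes 2 counterexamples.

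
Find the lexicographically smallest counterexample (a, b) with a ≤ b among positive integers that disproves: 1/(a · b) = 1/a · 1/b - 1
(a, b) = (1, 1)

Substituting (1, 1) into the claim:
LHS = 1/(1 · 1) = 1
RHS = 1/1 · 1/1 - 1 = 0

Since LHS ≠ RHS, this pair disproves the claim, and no lexicographically smaller pair (a ≤ b, positive integers) does.

For instance (1, 4) is also a counterexample (LHS = 1/4, RHS = -3/4), but it's lexicographically larger.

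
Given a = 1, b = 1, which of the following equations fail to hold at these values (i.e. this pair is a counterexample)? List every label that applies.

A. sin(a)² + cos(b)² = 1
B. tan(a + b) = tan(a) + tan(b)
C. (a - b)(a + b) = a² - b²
Evaluating each claim at the given values:
A. LHS = cos(1)² + sin(1)² = 1, RHS = 1 → holds here (LHS = RHS)
B. LHS = tan(2) ≈ -2.185, RHS = 2·tan(1) ≈ 3.115 → fails here (LHS ≠ RHS)
C. LHS = 0, RHS = 0 → holds here (LHS = RHS)

Answer: B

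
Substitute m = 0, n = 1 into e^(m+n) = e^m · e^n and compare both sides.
LHS = e^(0+1) = e ≈ 2.718
RHS = e^0 · e^1 = e ≈ 2.718

LHS = RHS: the two sides agree.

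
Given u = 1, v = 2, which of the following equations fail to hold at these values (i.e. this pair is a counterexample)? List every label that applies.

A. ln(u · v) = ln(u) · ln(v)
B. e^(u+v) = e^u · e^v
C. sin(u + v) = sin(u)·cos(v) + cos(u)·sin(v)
Evaluating each claim at the given values:
A. LHS = ln(2) ≈ 0.6931, RHS = 0 → fails here (LHS ≠ RHS)
B. LHS = e^3 ≈ 20.09, RHS = e^3 ≈ 20.09 → holds here (LHS = RHS)
C. LHS = sin(3) ≈ 0.1411, RHS = sin(1)·cos(2) + sin(2)·cos(1) ≈ 0.1411 → holds here (LHS = RHS)

Answer: A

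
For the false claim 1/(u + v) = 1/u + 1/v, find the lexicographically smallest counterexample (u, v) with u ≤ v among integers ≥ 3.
(u, v) = (3, 3)

Substituting (3, 3) into the claim:
LHS = 1/(3 + 3) = 1/6
RHS = 1/3 + 1/3 = 2/3

Since LHS ≠ RHS, this pair disproves the claim, and no lexicographically smaller pair (u ≤ v, integers ≥ 3) does.

For instance (4, 9) is also a counterexample (LHS = 1/13, RHS = 13/36), but it's lexicographically larger.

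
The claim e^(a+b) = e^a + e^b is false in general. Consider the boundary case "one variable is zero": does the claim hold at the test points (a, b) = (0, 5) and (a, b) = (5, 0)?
No, fails at both test points

At (0, 5): LHS = e^5 ≈ 148.4 ≠ RHS = 1 + e^5 ≈ 149.4
At (5, 0): LHS = e^5 ≈ 148.4 ≠ RHS = 1 + e^5 ≈ 149.4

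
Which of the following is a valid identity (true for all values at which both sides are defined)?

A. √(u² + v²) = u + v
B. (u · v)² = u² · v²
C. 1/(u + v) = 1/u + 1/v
B

A: fails at (4, 6) — LHS = 2·√(13) ≈ 7.211, RHS = 10.
B: holds — e.g. at (5, 5), both sides equal 625.
C: fails at (5, 5) — LHS = 1/10, RHS = 2/5.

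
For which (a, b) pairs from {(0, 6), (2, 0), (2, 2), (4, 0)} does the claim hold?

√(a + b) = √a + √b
Testing each pair:
(0, 6): LHS = √(6) ≈ 2.449, RHS = √(6) ≈ 2.449 → holds
(2, 0): LHS = √(2) ≈ 1.414, RHS = √(2) ≈ 1.414 → holds
(2, 2): LHS = 2, RHS = 2·√(2) ≈ 2.828 → fails
(4, 0): LHS = 2, RHS = 2 → holds

3 of 4 pairs satisfy the claim.

Answer: (0, 6), (2, 0), (4, 0)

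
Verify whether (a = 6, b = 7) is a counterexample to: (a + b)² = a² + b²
Yes

Substituting a = 6, b = 7:
LHS = (6 + 7)² = 169
RHS = 6² + 7² = 85

Since LHS ≠ RHS, this pair disproves the claim.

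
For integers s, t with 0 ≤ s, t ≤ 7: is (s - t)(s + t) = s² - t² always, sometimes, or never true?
Always true

The identity holds for every pair in the range. For instance at (s, t) = (7, 1): both sides equal 48.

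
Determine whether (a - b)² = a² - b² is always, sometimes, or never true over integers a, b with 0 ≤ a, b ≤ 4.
It holds at (a, b) = (1, 0) (both sides equal 1), but fails at (a, b) = (3, 1) (LHS = 4, RHS = 8).

Answer: Sometimes true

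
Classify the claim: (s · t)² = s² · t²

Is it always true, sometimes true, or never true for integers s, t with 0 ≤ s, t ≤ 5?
The identity holds for every pair in the range. For instance at (s, t) = (2, 2): both sides equal 16.

Answer: Always true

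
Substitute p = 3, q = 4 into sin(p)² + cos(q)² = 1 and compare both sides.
LHS = sin(3)² + cos(4)² ≈ 0.4472
RHS = 1

LHS ≠ RHS (they differ by about 0.5528), so the equation does not hold here.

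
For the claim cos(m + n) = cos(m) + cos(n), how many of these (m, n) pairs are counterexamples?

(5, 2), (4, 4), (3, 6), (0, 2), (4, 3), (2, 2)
6

Testing each pair:
(5, 2): LHS = cos(7) ≈ 0.7539, RHS = cos(2) + cos(5) ≈ -0.1325 → counterexample
(4, 4): LHS = cos(8) ≈ -0.1455, RHS = 2·cos(4) ≈ -1.307 → counterexample
(3, 6): LHS = cos(9) ≈ -0.9111, RHS = cos(3) + cos(6) ≈ -0.02982 → counterexample
(0, 2): LHS = cos(2) ≈ -0.4161, RHS = cos(2) + 1 ≈ 0.5839 → counterexample
(4, 3): LHS = cos(7) ≈ 0.7539, RHS = cos(3) + cos(4) ≈ -1.644 → counterexample
(2, 2): LHS = cos(4) ≈ -0.6536, RHS = 2·cos(2) ≈ -0.8323 → counterexample

That makes 6 counterexamples.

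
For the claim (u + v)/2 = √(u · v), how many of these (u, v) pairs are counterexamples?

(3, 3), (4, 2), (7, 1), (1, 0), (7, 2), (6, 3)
Testing each pair:
(3, 3): LHS = 3, RHS = 3 → satisfies claim
(4, 2): LHS = 3, RHS = 2·√(2) ≈ 2.828 → counterexample
(7, 1): LHS = 4, RHS = √(7) ≈ 2.646 → counterexample
(1, 0): LHS = 1/2, RHS = 0 → counterexample
(7, 2): LHS = 9/2, RHS = √(14) ≈ 3.742 → counterexample
(6, 3): LHS = 9/2, RHS = 3·√(2) ≈ 4.243 → counterexample

That makes 5 counterexamples.

Answer: 5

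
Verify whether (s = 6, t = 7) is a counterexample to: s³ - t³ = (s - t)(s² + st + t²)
Substituting s = 6, t = 7:
LHS = 6³ - 7³ = -127
RHS = (6 - 7)(6² + 6·7 + 7²) = -127

The sides agree, so this pair does not disprove the claim.

Answer: No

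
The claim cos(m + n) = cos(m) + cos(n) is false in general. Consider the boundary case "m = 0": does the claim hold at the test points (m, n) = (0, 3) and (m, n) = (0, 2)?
At (0, 3): LHS = cos(3) ≈ -0.99 ≠ RHS = cos(3) + 1 ≈ 0.01001
At (0, 2): LHS = cos(2) ≈ -0.4161 ≠ RHS = cos(2) + 1 ≈ 0.5839

Answer: No, fails at both test points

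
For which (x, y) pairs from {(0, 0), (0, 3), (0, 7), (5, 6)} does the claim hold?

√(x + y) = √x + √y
(0, 0), (0, 3), (0, 7)

Testing each pair:
(0, 0): LHS = 0, RHS = 0 → holds
(0, 3): LHS = √(3) ≈ 1.732, RHS = √(3) ≈ 1.732 → holds
(0, 7): LHS = √(7) ≈ 2.646, RHS = √(7) ≈ 2.646 → holds
(5, 6): LHS = √(11) ≈ 3.317, RHS = √(5) + √(6) ≈ 4.686 → fails

3 of 4 pairs satisfy the claim.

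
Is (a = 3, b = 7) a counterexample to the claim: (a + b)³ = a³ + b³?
Yes

Substituting a = 3, b = 7:
LHS = (3 + 7)³ = 1000
RHS = 3³ + 7³ = 370

Since LHS ≠ RHS, this pair disproves the claim.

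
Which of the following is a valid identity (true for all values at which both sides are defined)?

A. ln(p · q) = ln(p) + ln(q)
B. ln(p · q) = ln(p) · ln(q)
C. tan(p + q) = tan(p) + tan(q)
A

A: holds — e.g. at (2, 7), both sides equal ln(14) ≈ 2.639.
B: fails at (1, 4) — LHS = ln(4) ≈ 1.386, RHS = 0.
C: fails at (1, 5) — LHS = tan(6) ≈ -0.291, RHS = tan(5) + tan(1) ≈ -1.823.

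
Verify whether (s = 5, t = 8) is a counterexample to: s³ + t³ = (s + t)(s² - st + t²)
No

Substituting s = 5, t = 8:
LHS = 5³ + 8³ = 637
RHS = (5 + 8)(5² - 5·8 + 8²) = 637

The sides agree, so this pair does not disprove the claim.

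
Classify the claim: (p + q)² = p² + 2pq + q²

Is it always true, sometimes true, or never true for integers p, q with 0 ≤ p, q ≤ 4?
The identity holds for every pair in the range. For instance at (p, q) = (4, 4): both sides equal 64.

Answer: Always true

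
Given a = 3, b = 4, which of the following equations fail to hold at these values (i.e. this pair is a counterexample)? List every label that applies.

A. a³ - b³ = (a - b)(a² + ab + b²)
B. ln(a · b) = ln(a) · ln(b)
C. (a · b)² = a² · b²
B

Evaluating each claim at the given values:
A. LHS = -37, RHS = -37 → holds here (LHS = RHS)
B. LHS = ln(12) ≈ 2.485, RHS = ln(3)·ln(4) ≈ 1.523 → fails here (LHS ≠ RHS)
C. LHS = 144, RHS = 144 → holds here (LHS = RHS)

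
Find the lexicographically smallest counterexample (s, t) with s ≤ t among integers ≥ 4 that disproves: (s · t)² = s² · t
(s, t) = (4, 4)

Substituting (4, 4) into the claim:
LHS = (4 · 4)² = 256
RHS = 4² · 4 = 64

Since LHS ≠ RHS, this pair disproves the claim, and no lexicographically smaller pair (s ≤ t, integers ≥ 4) does.

For instance (8, 8) is also a counterexample (LHS = 4096, RHS = 512), but it's lexicographically larger.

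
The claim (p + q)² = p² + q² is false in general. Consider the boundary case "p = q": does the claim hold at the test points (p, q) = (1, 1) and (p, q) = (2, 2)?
At (1, 1): LHS = 4 ≠ RHS = 2
At (2, 2): LHS = 16 ≠ RHS = 8

Answer: No, fails at both test points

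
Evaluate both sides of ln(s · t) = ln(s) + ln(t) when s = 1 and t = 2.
LHS = ln(1 · 2) = ln(2) ≈ 0.6931
RHS = ln(1) + ln(2) = ln(2) ≈ 0.6931

LHS = RHS: the two sides agree.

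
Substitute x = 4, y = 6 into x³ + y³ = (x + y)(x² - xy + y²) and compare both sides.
LHS = 4³ + 6³ = 280
RHS = (4 + 6)(4² - 4·6 + 6²) = 280

LHS = RHS: the two sides agree.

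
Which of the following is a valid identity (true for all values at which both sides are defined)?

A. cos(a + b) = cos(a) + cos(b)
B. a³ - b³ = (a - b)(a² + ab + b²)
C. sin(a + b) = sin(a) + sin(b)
B

A: fails at (2, 7) — LHS = cos(9) ≈ -0.9111, RHS = cos(2) + cos(7) ≈ 0.3378.
B: holds — e.g. at (1, 5), both sides equal -124.
C: fails at (4, 4) — LHS = sin(8) ≈ 0.9894, RHS = 2·sin(4) ≈ -1.514.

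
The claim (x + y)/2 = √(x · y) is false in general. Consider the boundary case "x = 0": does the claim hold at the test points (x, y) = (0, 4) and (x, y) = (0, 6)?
No, fails at both test points

At (0, 4): LHS = 2 ≠ RHS = 0
At (0, 6): LHS = 3 ≠ RHS = 0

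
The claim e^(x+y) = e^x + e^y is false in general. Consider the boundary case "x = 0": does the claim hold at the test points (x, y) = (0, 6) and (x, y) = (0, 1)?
No, fails at both test points

At (0, 6): LHS = e^6 ≈ 403.4 ≠ RHS = 1 + e^6 ≈ 404.4
At (0, 1): LHS = e ≈ 2.718 ≠ RHS = 1 + e ≈ 3.718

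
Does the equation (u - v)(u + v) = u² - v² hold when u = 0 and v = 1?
Holds

Substituting u = 0, v = 1:

LHS = (0 - 1)(0 + 1) = -1
RHS = 0² - 1² = -1

LHS = RHS, so the equation holds at this point.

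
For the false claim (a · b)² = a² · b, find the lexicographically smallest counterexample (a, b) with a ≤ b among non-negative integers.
Substituting (1, 2) into the claim:
LHS = (1 · 2)² = 4
RHS = 1² · 2 = 2

Since LHS ≠ RHS, this pair disproves the claim, and no lexicographically smaller pair (a ≤ b, non-negative integers) does.

For instance (3, 7) is also a counterexample (LHS = 441, RHS = 63), but it's lexicographically larger.

Answer: (a, b) = (1, 2)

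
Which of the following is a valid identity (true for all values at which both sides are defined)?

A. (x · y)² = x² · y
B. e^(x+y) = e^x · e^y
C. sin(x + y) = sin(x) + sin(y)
A: fails at (1, 2) — LHS = 4, RHS = 2.
B: holds — e.g. at (1, 2), both sides equal e^3 ≈ 20.09.
C: fails at (4, 6) — LHS = sin(10) ≈ -0.544, RHS = sin(4) + sin(6) ≈ -1.036.

Answer: B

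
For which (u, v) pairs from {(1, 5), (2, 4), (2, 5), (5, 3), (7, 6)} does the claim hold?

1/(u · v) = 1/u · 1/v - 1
None

Testing each pair:
(1, 5): LHS = 1/5, RHS = -4/5 → fails
(2, 4): LHS = 1/8, RHS = -7/8 → fails
(2, 5): LHS = 1/10, RHS = -9/10 → fails
(5, 3): LHS = 1/15, RHS = -14/15 → fails
(7, 6): LHS = 1/42, RHS = -41/42 → fails

No pair satisfies the claim.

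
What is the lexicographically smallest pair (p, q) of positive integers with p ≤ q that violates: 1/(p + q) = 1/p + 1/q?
(p, q) = (1, 1)

Substituting (1, 1) into the claim:
LHS = 1/(1 + 1) = 1/2
RHS = 1/1 + 1/1 = 2

Since LHS ≠ RHS, this pair disproves the claim, and no lexicographically smaller pair (p ≤ q, positive integers) does.

For instance (2, 5) is also a counterexample (LHS = 1/7, RHS = 7/10), but it's lexicographically larger.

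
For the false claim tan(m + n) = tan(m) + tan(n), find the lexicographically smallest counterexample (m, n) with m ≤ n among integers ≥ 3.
Substituting (3, 3) into the claim:
LHS = tan(3 + 3) = tan(6) ≈ -0.291
RHS = tan(3) + tan(3) = 2·tan(3) ≈ -0.2851

Since LHS ≠ RHS, this pair disproves the claim, and no lexicographically smaller pair (m ≤ n, integers ≥ 3) does.

For instance (4, 5) is also a counterexample (LHS = tan(9) ≈ -0.4523, RHS = tan(5) + tan(4) ≈ -2.223), but it's lexicographically larger.

Answer: (m, n) = (3, 3)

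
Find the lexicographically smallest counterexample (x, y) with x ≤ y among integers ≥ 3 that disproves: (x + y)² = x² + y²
Substituting (3, 3) into the claim:
LHS = (3 + 3)² = 36
RHS = 3² + 3² = 18

Since LHS ≠ RHS, this pair disproves the claim, and no lexicographically smaller pair (x ≤ y, integers ≥ 3) does.

For instance (8, 10) is also a counterexample (LHS = 324, RHS = 164), but it's lexicographically larger.

Answer: (x, y) = (3, 3)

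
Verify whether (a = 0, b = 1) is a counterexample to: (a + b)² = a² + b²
Substituting a = 0, b = 1:
LHS = (0 + 1)² = 1
RHS = 0² + 1² = 1

The sides agree, so this pair does not disprove the claim.

Answer: No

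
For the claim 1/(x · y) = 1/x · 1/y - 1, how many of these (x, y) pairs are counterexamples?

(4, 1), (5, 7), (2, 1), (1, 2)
Testing each pair:
(4, 1): LHS = 1/4, RHS = -3/4 → counterexample
(5, 7): LHS = 1/35, RHS = -34/35 → counterexample
(2, 1): LHS = 1/2, RHS = -1/2 → counterexample
(1, 2): LHS = 1/2, RHS = -1/2 → counterexample

That makes 4 counterexamples.

Answer: 4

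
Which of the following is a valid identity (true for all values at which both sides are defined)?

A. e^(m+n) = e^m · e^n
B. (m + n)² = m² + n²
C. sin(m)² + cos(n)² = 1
A

A: holds — e.g. at (3, 4), both sides equal e^7 ≈ 1097.
B: fails at (6, 7) — LHS = 169, RHS = 85.
C: fails at (5, 8) — LHS = cos(8)² + sin(5)² ≈ 0.9407, RHS = 1.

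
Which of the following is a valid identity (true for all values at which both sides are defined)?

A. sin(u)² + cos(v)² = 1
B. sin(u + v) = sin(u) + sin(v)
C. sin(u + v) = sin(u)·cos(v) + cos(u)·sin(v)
C

A: fails at (1, 3) — LHS = sin(1)² + cos(3)² ≈ 1.688, RHS = 1.
B: fails at (4, 5) — LHS = sin(9) ≈ 0.4121, RHS = sin(5) + sin(4) ≈ -1.716.
C: holds — e.g. at (2, 3), both sides equal sin(5) ≈ -0.9589.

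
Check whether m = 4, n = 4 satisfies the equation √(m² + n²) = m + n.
Fails

Substituting m = 4, n = 4:

LHS = √(4² + 4²) = 4·√(2) ≈ 5.657
RHS = 4 + 4 = 8

LHS ≠ RHS, so the equation does not hold at this point.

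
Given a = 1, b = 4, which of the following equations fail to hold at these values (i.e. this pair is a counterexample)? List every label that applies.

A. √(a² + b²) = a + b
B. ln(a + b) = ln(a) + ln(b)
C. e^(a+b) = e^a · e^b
Evaluating each claim at the given values:
A. LHS = √(17) ≈ 4.123, RHS = 5 → fails here (LHS ≠ RHS)
B. LHS = ln(5) ≈ 1.609, RHS = ln(4) ≈ 1.386 → fails here (LHS ≠ RHS)
C. LHS = e^5 ≈ 148.4, RHS = e^5 ≈ 148.4 → holds here (LHS = RHS)

Answer: A, B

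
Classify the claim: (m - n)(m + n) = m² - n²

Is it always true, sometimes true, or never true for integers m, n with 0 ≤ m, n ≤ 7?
Always true

The identity holds for every pair in the range. For instance at (m, n) = (7, 6): both sides equal 13.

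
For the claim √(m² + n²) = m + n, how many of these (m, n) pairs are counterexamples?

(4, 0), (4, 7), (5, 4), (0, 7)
2

Testing each pair:
(4, 0): LHS = 4, RHS = 4 → satisfies claim
(4, 7): LHS = √(65) ≈ 8.062, RHS = 11 → counterexample
(5, 4): LHS = √(41) ≈ 6.403, RHS = 9 → counterexample
(0, 7): LHS = 7, RHS = 7 → satisfies claim

That makes 2 counterexamples.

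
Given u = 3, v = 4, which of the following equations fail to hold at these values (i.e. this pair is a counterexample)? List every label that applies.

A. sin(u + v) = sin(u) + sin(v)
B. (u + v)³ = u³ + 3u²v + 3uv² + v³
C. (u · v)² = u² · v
A, C

Evaluating each claim at the given values:
A. LHS = sin(7) ≈ 0.657, RHS = sin(4) + sin(3) ≈ -0.6157 → fails here (LHS ≠ RHS)
B. LHS = 343, RHS = 343 → holds here (LHS = RHS)
C. LHS = 144, RHS = 36 → fails here (LHS ≠ RHS)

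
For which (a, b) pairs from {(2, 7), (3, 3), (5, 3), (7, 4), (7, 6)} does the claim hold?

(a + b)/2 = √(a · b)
Testing each pair:
(2, 7): LHS = 9/2, RHS = √(14) ≈ 3.742 → fails
(3, 3): LHS = 3, RHS = 3 → holds
(5, 3): LHS = 4, RHS = √(15) ≈ 3.873 → fails
(7, 4): LHS = 11/2, RHS = 2·√(7) ≈ 5.292 → fails
(7, 6): LHS = 13/2, RHS = √(42) ≈ 6.481 → fails

1 of 5 pairs satisfies the claim.

Answer: (3, 3)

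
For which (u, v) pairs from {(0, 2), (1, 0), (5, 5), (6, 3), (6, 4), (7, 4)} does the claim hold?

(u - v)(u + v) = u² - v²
Testing each pair:
(0, 2): LHS = -4, RHS = -4 → holds
(1, 0): LHS = 1, RHS = 1 → holds
(5, 5): LHS = 0, RHS = 0 → holds
(6, 3): LHS = 27, RHS = 27 → holds
(6, 4): LHS = 20, RHS = 20 → holds
(7, 4): LHS = 33, RHS = 33 → holds

Every pair satisfies the claim.

Answer: All pairs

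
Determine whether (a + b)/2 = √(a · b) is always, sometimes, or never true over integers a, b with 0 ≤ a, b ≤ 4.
It holds at (a, b) = (2, 2) (both sides equal 2), but fails at (a, b) = (0, 4) (LHS = 2, RHS = 0).

Answer: Sometimes true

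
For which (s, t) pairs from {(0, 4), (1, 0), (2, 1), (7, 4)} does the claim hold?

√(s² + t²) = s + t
Testing each pair:
(0, 4): LHS = 4, RHS = 4 → holds
(1, 0): LHS = 1, RHS = 1 → holds
(2, 1): LHS = √(5) ≈ 2.236, RHS = 3 → fails
(7, 4): LHS = √(65) ≈ 8.062, RHS = 11 → fails

2 of 4 pairs satisfy the claim.

Answer: (0, 4), (1, 0)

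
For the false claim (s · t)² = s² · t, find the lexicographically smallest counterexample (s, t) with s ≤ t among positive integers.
(s, t) = (1, 2)

Substituting (1, 2) into the claim:
LHS = (1 · 2)² = 4
RHS = 1² · 2 = 2

Since LHS ≠ RHS, this pair disproves the claim, and no lexicographically smaller pair (s ≤ t, positive integers) does.

For instance (6, 8) is also a counterexample (LHS = 2304, RHS = 288), but it's lexicographically larger.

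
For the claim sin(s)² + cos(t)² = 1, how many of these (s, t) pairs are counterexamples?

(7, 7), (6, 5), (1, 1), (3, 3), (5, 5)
1

Testing each pair:
(7, 7): LHS = sin(7)² + cos(7)² = 1, RHS = 1 → satisfies claim
(6, 5): LHS = sin(6)² + cos(5)² ≈ 0.1585, RHS = 1 → counterexample
(1, 1): LHS = cos(1)² + sin(1)² = 1, RHS = 1 → satisfies claim
(3, 3): LHS = sin(3)² + cos(3)² = 1, RHS = 1 → satisfies claim
(5, 5): LHS = cos(5)² + sin(5)² = 1, RHS = 1 → satisfies claim

That makes 1 counterexample.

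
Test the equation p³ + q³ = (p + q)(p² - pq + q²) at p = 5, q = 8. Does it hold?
Substituting p = 5, q = 8:

LHS = 5³ + 8³ = 637
RHS = (5 + 8)(5² - 5·8 + 8²) = 637

LHS = RHS, so the equation holds at this point.

Answer: Holds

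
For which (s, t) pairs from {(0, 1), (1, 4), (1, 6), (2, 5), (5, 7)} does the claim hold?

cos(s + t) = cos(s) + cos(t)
None

Testing each pair:
(0, 1): LHS = cos(1) ≈ 0.5403, RHS = cos(1) + 1 ≈ 1.54 → fails
(1, 4): LHS = cos(5) ≈ 0.2837, RHS = cos(4) + cos(1) ≈ -0.1133 → fails
(1, 6): LHS = cos(7) ≈ 0.7539, RHS = cos(1) + cos(6) ≈ 1.5 → fails
(2, 5): LHS = cos(7) ≈ 0.7539, RHS = cos(2) + cos(5) ≈ -0.1325 → fails
(5, 7): LHS = cos(12) ≈ 0.8439, RHS = cos(5) + cos(7) ≈ 1.038 → fails

No pair satisfies the claim.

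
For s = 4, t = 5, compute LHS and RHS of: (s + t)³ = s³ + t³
LHS = (4 + 5)³ = 729
RHS = 4³ + 5³ = 189

LHS ≠ RHS, so the equation does not hold here.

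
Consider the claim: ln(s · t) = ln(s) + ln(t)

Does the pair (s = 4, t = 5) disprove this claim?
Substituting s = 4, t = 5:
LHS = ln(4 · 5) = ln(20) ≈ 2.996
RHS = ln(4) + ln(5) ≈ 2.996

The sides agree, so this pair does not disprove the claim.

Answer: No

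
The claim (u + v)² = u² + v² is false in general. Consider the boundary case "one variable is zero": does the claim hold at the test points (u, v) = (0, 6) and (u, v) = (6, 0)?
Yes, holds at both test points

At (0, 6): LHS = 36, RHS = 36 → equal
At (6, 0): LHS = 36, RHS = 36 → equal

So the claim does hold at both of these boundary points, even though it is not an identity.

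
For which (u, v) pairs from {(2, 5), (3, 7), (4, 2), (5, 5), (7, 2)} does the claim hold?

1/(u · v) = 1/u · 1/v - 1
Testing each pair:
(2, 5): LHS = 1/10, RHS = -9/10 → fails
(3, 7): LHS = 1/21, RHS = -20/21 → fails
(4, 2): LHS = 1/8, RHS = -7/8 → fails
(5, 5): LHS = 1/25, RHS = -24/25 → fails
(7, 2): LHS = 1/14, RHS = -13/14 → fails

No pair satisfies the claim.

Answer: None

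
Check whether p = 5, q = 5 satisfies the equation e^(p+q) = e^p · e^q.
Holds

Substituting p = 5, q = 5:

LHS = e^(5+5) = e^10 ≈ 22026.5
RHS = e^5 · e^5 = e^10 ≈ 22026.5

LHS = RHS, so the equation holds at this point.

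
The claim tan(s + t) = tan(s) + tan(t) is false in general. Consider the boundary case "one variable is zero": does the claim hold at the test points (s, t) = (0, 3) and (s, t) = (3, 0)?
At (0, 3): LHS = tan(3) ≈ -0.1425, RHS = tan(3) ≈ -0.1425 → equal
At (3, 0): LHS = tan(3) ≈ -0.1425, RHS = tan(3) ≈ -0.1425 → equal

So the claim does hold at both of these boundary points, even though it is not an identity.

Answer: Yes, holds at both test points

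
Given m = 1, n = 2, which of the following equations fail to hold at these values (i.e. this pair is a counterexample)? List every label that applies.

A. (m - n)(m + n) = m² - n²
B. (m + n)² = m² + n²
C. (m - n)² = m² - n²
Evaluating each claim at the given values:
A. LHS = -3, RHS = -3 → holds here (LHS = RHS)
B. LHS = 9, RHS = 5 → fails here (LHS ≠ RHS)
C. LHS = 1, RHS = -3 → fails here (LHS ≠ RHS)

Answer: B, C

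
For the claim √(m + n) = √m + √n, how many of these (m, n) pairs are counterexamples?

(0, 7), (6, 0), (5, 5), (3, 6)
Testing each pair:
(0, 7): LHS = √(7) ≈ 2.646, RHS = √(7) ≈ 2.646 → satisfies claim
(6, 0): LHS = √(6) ≈ 2.449, RHS = √(6) ≈ 2.449 → satisfies claim
(5, 5): LHS = √(10) ≈ 3.162, RHS = 2·√(5) ≈ 4.472 → counterexample
(3, 6): LHS = 3, RHS = √(3) + √(6) ≈ 4.182 → counterexample

That makes 2 counterexamples.

Answer: 2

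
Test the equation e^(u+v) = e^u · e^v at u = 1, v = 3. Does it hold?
Substituting u = 1, v = 3:

LHS = e^(1+3) = e^4 ≈ 54.6
RHS = e^1 · e^3 = e^4 ≈ 54.6

LHS = RHS, so the equation holds at this point.

Answer: Holds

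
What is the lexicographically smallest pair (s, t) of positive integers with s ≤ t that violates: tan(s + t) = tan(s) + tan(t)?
Substituting (1, 1) into the claim:
LHS = tan(1 + 1) = tan(2) ≈ -2.185
RHS = tan(1) + tan(1) = 2·tan(1) ≈ 3.115

Since LHS ≠ RHS, this pair disproves the claim, and no lexicographically smaller pair (s ≤ t, positive integers) does.

For instance (5, 6) is also a counterexample (LHS = tan(11) ≈ -226, RHS = tan(5) + tan(6) ≈ -3.672), but it's lexicographically larger.

Answer: (s, t) = (1, 1)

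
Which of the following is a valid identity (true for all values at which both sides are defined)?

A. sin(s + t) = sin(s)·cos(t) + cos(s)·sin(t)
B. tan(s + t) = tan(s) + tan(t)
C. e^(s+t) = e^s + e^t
A

A: holds — e.g. at (2, 7), both sides equal sin(9) ≈ 0.4121.
B: fails at (3, 4) — LHS = tan(7) ≈ 0.8714, RHS = tan(3) + tan(4) ≈ 1.015.
C: fails at (2, 5) — LHS = e^7 ≈ 1097, RHS = e^2 + e^5 ≈ 155.8.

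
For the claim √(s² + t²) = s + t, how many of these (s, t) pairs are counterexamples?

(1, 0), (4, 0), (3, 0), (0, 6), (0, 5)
0

Testing each pair:
(1, 0): LHS = 1, RHS = 1 → satisfies claim
(4, 0): LHS = 4, RHS = 4 → satisfies claim
(3, 0): LHS = 3, RHS = 3 → satisfies claim
(0, 6): LHS = 6, RHS = 6 → satisfies claim
(0, 5): LHS = 5, RHS = 5 → satisfies claim

That makes 0 counterexamples.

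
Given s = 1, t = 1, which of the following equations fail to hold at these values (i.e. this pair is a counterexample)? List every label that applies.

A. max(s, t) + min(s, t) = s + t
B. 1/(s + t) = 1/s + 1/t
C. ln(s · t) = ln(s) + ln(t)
Evaluating each claim at the given values:
A. LHS = 2, RHS = 2 → holds here (LHS = RHS)
B. LHS = 1/2, RHS = 2 → fails here (LHS ≠ RHS)
C. LHS = 0, RHS = 0 → holds here (LHS = RHS)

Answer: B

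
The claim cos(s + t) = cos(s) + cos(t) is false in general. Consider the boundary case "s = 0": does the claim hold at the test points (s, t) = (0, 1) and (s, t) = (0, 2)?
At (0, 1): LHS = cos(1) ≈ 0.5403 ≠ RHS = cos(1) + 1 ≈ 1.54
At (0, 2): LHS = cos(2) ≈ -0.4161 ≠ RHS = cos(2) + 1 ≈ 0.5839

Answer: No, fails at both test points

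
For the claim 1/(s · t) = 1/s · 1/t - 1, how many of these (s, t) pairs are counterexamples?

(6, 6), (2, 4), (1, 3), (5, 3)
Testing each pair:
(6, 6): LHS = 1/36, RHS = -35/36 → counterexample
(2, 4): LHS = 1/8, RHS = -7/8 → counterexample
(1, 3): LHS = 1/3, RHS = -2/3 → counterexample
(5, 3): LHS = 1/15, RHS = -14/15 → counterexample

That makes 4 counterexamples.

Answer: 4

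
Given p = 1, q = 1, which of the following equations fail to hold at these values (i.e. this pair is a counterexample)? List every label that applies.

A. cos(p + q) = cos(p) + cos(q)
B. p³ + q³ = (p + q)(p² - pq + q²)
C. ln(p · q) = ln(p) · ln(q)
Evaluating each claim at the given values:
A. LHS = cos(2) ≈ -0.4161, RHS = 2·cos(1) ≈ 1.081 → fails here (LHS ≠ RHS)
B. LHS = 2, RHS = 2 → holds here (LHS = RHS)
C. LHS = 0, RHS = 0 → holds here (LHS = RHS)

Answer: A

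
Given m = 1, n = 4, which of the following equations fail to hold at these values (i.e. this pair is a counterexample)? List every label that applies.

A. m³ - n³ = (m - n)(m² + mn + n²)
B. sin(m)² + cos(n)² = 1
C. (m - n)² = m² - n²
B, C

Evaluating each claim at the given values:
A. LHS = -63, RHS = -63 → holds here (LHS = RHS)
B. LHS = cos(4)² + sin(1)² ≈ 1.135, RHS = 1 → fails here (LHS ≠ RHS)
C. LHS = 9, RHS = -15 → fails here (LHS ≠ RHS)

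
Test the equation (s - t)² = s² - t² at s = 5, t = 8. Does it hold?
Substituting s = 5, t = 8:

LHS = (5 - 8)² = 9
RHS = 5² - 8² = -39

LHS ≠ RHS, so the equation does not hold at this point.

Answer: Fails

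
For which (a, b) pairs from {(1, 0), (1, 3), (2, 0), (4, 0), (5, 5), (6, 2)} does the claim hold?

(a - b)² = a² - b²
(1, 0), (2, 0), (4, 0), (5, 5)

Testing each pair:
(1, 0): LHS = 1, RHS = 1 → holds
(1, 3): LHS = 4, RHS = -8 → fails
(2, 0): LHS = 4, RHS = 4 → holds
(4, 0): LHS = 16, RHS = 16 → holds
(5, 5): LHS = 0, RHS = 0 → holds
(6, 2): LHS = 16, RHS = 32 → fails

4 of 6 pairs satisfy the claim.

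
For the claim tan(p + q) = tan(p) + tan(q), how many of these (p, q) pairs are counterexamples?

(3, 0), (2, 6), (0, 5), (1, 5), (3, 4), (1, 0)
3

Testing each pair:
(3, 0): LHS = tan(3) ≈ -0.1425, RHS = tan(3) ≈ -0.1425 → satisfies claim
(2, 6): LHS = tan(8) ≈ -6.8, RHS = tan(2) + tan(6) ≈ -2.476 → counterexample
(0, 5): LHS = tan(5) ≈ -3.381, RHS = tan(5) ≈ -3.381 → satisfies claim
(1, 5): LHS = tan(6) ≈ -0.291, RHS = tan(5) + tan(1) ≈ -1.823 → counterexample
(3, 4): LHS = tan(7) ≈ 0.8714, RHS = tan(3) + tan(4) ≈ 1.015 → counterexample
(1, 0): LHS = tan(1) ≈ 1.557, RHS = tan(1) ≈ 1.557 → satisfies claim

That makes 3 counterexamples.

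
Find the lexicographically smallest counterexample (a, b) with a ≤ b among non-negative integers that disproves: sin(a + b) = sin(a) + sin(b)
(a, b) = (1, 1)

At (0, 4): both sides equal sin(4) ≈ -0.7568, so it holds there.

Substituting (1, 1) into the claim:
LHS = sin(1 + 1) = sin(2) ≈ 0.9093
RHS = sin(1) + sin(1) = 2·sin(1) ≈ 1.683

Since LHS ≠ RHS, this pair disproves the claim, and no lexicographically smaller pair (a ≤ b, non-negative integers) does.

For instance (2, 4) is also a counterexample (LHS = sin(6) ≈ -0.2794, RHS = sin(4) + sin(2) ≈ 0.1525), but it's lexicographically larger.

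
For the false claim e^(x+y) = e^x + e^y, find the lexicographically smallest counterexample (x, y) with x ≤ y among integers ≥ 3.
(x, y) = (3, 3)

Substituting (3, 3) into the claim:
LHS = e^(3+3) = e^6 ≈ 403.4
RHS = e^3 + e^3 = 2·e^3 ≈ 40.17

Since LHS ≠ RHS, this pair disproves the claim, and no lexicographically smaller pair (x ≤ y, integers ≥ 3) does.

For instance (4, 8) is also a counterexample (LHS = e^12 ≈ 162754.8, RHS = e^4 + e^8 ≈ 3036), but it's lexicographically larger.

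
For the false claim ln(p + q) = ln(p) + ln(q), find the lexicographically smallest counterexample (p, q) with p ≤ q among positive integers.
Substituting (1, 1) into the claim:
LHS = ln(1 + 1) = ln(2) ≈ 0.6931
RHS = ln(1) + ln(1) = 0

Since LHS ≠ RHS, this pair disproves the claim, and no lexicographically smaller pair (p ≤ q, positive integers) does.

For instance (2, 6) is also a counterexample (LHS = ln(8) ≈ 2.079, RHS = ln(2) + ln(6) ≈ 2.485), but it's lexicographically larger.

Answer: (p, q) = (1, 1)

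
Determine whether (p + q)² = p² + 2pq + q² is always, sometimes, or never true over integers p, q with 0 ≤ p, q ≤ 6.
Always true

The identity holds for every pair in the range. For instance at (p, q) = (4, 5): both sides equal 81.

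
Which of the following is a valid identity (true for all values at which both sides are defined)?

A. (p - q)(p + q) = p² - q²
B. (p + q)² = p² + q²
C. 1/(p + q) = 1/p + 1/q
A

A: holds — e.g. at (0, 1), both sides equal -1.
B: fails at (3, 7) — LHS = 100, RHS = 58.
C: fails at (4, 4) — LHS = 1/8, RHS = 1/2.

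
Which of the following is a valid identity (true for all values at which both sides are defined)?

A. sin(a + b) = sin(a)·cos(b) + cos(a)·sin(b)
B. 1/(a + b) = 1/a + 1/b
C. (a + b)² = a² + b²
A

A: holds — e.g. at (2, 4), both sides equal sin(6) ≈ -0.2794.
B: fails at (1, 2) — LHS = 1/3, RHS = 3/2.
C: fails at (3, 4) — LHS = 49, RHS = 25.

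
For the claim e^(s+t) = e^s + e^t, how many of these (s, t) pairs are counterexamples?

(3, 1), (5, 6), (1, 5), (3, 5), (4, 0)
5

Testing each pair:
(3, 1): LHS = e^4 ≈ 54.6, RHS = e + e^3 ≈ 22.8 → counterexample
(5, 6): LHS = e^11 ≈ 59874.1, RHS = e^5 + e^6 ≈ 551.8 → counterexample
(1, 5): LHS = e^6 ≈ 403.4, RHS = e + e^5 ≈ 151.1 → counterexample
(3, 5): LHS = e^8 ≈ 2981, RHS = e^3 + e^5 ≈ 168.5 → counterexample
(4, 0): LHS = e^4 ≈ 54.6, RHS = 1 + e^4 ≈ 55.6 → counterexample

That makes 5 counterexamples.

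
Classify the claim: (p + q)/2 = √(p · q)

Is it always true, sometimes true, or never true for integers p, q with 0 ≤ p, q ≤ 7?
It holds at (p, q) = (3, 3) (both sides equal 3), but fails at (p, q) = (2, 4) (LHS = 3, RHS = 2·√(2) ≈ 2.828).

Answer: Sometimes true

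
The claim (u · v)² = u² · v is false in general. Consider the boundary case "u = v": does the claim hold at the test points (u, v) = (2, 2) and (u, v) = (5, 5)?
No, fails at both test points

At (2, 2): LHS = 16 ≠ RHS = 8
At (5, 5): LHS = 625 ≠ RHS = 125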